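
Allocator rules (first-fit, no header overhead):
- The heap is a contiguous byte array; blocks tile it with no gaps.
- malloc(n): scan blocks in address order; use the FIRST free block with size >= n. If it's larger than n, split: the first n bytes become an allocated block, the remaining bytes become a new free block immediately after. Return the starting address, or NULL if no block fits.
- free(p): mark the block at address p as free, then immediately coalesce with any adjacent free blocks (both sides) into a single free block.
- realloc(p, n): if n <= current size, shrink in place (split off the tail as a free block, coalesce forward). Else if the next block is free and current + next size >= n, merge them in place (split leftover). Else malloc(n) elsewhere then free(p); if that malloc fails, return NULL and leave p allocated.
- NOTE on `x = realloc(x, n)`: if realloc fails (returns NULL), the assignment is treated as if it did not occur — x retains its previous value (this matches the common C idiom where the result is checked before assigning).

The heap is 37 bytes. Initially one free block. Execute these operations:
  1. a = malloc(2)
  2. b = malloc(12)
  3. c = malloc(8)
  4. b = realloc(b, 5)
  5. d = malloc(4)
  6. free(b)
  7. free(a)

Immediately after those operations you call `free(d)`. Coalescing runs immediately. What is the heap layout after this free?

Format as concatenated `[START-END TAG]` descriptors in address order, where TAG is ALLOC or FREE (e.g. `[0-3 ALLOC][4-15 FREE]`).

Answer: [0-13 FREE][14-21 ALLOC][22-36 FREE]

Derivation:
Op 1: a = malloc(2) -> a = 0; heap: [0-1 ALLOC][2-36 FREE]
Op 2: b = malloc(12) -> b = 2; heap: [0-1 ALLOC][2-13 ALLOC][14-36 FREE]
Op 3: c = malloc(8) -> c = 14; heap: [0-1 ALLOC][2-13 ALLOC][14-21 ALLOC][22-36 FREE]
Op 4: b = realloc(b, 5) -> b = 2; heap: [0-1 ALLOC][2-6 ALLOC][7-13 FREE][14-21 ALLOC][22-36 FREE]
Op 5: d = malloc(4) -> d = 7; heap: [0-1 ALLOC][2-6 ALLOC][7-10 ALLOC][11-13 FREE][14-21 ALLOC][22-36 FREE]
Op 6: free(b) -> (freed b); heap: [0-1 ALLOC][2-6 FREE][7-10 ALLOC][11-13 FREE][14-21 ALLOC][22-36 FREE]
Op 7: free(a) -> (freed a); heap: [0-6 FREE][7-10 ALLOC][11-13 FREE][14-21 ALLOC][22-36 FREE]
free(d): d = 7 -> block [7-10 ALLOC]; mark free, coalesce with adjacent free neighbors -> [0-13 FREE][14-21 ALLOC][22-36 FREE]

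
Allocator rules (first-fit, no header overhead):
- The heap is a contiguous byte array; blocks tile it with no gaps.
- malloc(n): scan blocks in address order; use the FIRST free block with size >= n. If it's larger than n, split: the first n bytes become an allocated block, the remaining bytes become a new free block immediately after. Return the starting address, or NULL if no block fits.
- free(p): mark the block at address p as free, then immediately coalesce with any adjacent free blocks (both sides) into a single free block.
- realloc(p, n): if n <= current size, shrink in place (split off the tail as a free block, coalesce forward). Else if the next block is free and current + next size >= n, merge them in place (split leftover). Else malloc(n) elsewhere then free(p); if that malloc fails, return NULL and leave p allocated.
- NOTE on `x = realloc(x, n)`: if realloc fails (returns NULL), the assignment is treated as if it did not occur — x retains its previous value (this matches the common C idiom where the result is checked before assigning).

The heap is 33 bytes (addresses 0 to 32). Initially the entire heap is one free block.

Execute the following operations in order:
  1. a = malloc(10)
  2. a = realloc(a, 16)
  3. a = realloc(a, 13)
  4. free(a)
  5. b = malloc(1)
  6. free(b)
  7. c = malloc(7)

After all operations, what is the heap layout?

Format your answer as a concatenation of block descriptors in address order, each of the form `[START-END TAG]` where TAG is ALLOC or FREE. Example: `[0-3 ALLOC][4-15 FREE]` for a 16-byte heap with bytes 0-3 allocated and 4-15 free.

Op 1: a = malloc(10) -> a = 0; heap: [0-9 ALLOC][10-32 FREE]
Op 2: a = realloc(a, 16) -> a = 0; heap: [0-15 ALLOC][16-32 FREE]
Op 3: a = realloc(a, 13) -> a = 0; heap: [0-12 ALLOC][13-32 FREE]
Op 4: free(a) -> (freed a); heap: [0-32 FREE]
Op 5: b = malloc(1) -> b = 0; heap: [0-0 ALLOC][1-32 FREE]
Op 6: free(b) -> (freed b); heap: [0-32 FREE]
Op 7: c = malloc(7) -> c = 0; heap: [0-6 ALLOC][7-32 FREE]

Answer: [0-6 ALLOC][7-32 FREE]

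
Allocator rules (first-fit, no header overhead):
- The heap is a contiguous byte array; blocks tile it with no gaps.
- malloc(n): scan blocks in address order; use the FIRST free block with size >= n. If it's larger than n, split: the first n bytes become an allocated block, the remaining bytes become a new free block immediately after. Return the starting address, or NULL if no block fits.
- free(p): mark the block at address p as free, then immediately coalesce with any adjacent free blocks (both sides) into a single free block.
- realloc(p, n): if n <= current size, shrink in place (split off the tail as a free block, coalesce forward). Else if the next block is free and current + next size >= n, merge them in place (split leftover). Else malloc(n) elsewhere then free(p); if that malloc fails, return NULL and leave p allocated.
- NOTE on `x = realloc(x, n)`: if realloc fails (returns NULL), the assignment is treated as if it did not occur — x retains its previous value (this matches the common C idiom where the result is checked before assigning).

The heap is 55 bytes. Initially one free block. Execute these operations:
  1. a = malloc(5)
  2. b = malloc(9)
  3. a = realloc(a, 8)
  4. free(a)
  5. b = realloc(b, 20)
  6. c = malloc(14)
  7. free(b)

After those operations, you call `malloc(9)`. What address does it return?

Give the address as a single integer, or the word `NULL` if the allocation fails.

Answer: 0

Derivation:
Op 1: a = malloc(5) -> a = 0; heap: [0-4 ALLOC][5-54 FREE]
Op 2: b = malloc(9) -> b = 5; heap: [0-4 ALLOC][5-13 ALLOC][14-54 FREE]
Op 3: a = realloc(a, 8) -> a = 14; heap: [0-4 FREE][5-13 ALLOC][14-21 ALLOC][22-54 FREE]
Op 4: free(a) -> (freed a); heap: [0-4 FREE][5-13 ALLOC][14-54 FREE]
Op 5: b = realloc(b, 20) -> b = 5; heap: [0-4 FREE][5-24 ALLOC][25-54 FREE]
Op 6: c = malloc(14) -> c = 25; heap: [0-4 FREE][5-24 ALLOC][25-38 ALLOC][39-54 FREE]
Op 7: free(b) -> (freed b); heap: [0-24 FREE][25-38 ALLOC][39-54 FREE]
malloc(9): first-fit scan over [0-24 FREE][25-38 ALLOC][39-54 FREE] -> 0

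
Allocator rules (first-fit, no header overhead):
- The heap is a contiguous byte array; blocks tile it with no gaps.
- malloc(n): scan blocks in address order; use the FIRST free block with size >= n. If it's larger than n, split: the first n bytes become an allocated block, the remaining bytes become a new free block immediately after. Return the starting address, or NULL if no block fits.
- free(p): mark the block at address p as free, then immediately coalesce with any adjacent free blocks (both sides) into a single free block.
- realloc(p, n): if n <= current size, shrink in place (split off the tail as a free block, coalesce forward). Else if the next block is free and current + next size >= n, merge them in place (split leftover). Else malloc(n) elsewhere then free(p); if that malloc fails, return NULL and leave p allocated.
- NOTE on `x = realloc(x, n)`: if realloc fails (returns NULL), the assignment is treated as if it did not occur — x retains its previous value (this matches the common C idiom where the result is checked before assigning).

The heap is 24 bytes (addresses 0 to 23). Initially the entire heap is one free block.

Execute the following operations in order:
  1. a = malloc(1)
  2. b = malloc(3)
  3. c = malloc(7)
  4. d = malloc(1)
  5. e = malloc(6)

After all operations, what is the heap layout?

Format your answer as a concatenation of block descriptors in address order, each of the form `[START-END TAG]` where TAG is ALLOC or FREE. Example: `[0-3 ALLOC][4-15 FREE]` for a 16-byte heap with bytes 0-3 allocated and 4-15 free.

Answer: [0-0 ALLOC][1-3 ALLOC][4-10 ALLOC][11-11 ALLOC][12-17 ALLOC][18-23 FREE]

Derivation:
Op 1: a = malloc(1) -> a = 0; heap: [0-0 ALLOC][1-23 FREE]
Op 2: b = malloc(3) -> b = 1; heap: [0-0 ALLOC][1-3 ALLOC][4-23 FREE]
Op 3: c = malloc(7) -> c = 4; heap: [0-0 ALLOC][1-3 ALLOC][4-10 ALLOC][11-23 FREE]
Op 4: d = malloc(1) -> d = 11; heap: [0-0 ALLOC][1-3 ALLOC][4-10 ALLOC][11-11 ALLOC][12-23 FREE]
Op 5: e = malloc(6) -> e = 12; heap: [0-0 ALLOC][1-3 ALLOC][4-10 ALLOC][11-11 ALLOC][12-17 ALLOC][18-23 FREE]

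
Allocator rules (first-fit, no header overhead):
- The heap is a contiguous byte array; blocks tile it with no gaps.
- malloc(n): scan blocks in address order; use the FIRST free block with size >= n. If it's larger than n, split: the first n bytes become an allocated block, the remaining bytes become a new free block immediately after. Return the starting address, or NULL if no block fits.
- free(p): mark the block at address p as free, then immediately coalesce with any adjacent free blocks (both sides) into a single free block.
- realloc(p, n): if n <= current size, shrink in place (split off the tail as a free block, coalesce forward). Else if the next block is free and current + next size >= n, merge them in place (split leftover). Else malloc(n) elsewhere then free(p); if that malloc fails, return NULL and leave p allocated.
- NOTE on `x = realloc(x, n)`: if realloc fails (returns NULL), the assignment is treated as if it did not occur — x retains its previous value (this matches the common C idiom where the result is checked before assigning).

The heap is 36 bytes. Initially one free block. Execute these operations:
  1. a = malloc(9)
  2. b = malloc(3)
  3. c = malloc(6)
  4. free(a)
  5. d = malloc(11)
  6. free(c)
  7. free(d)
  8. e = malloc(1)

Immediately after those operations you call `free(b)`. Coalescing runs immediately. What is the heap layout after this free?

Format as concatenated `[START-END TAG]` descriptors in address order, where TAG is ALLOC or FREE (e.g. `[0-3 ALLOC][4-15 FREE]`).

Answer: [0-0 ALLOC][1-35 FREE]

Derivation:
Op 1: a = malloc(9) -> a = 0; heap: [0-8 ALLOC][9-35 FREE]
Op 2: b = malloc(3) -> b = 9; heap: [0-8 ALLOC][9-11 ALLOC][12-35 FREE]
Op 3: c = malloc(6) -> c = 12; heap: [0-8 ALLOC][9-11 ALLOC][12-17 ALLOC][18-35 FREE]
Op 4: free(a) -> (freed a); heap: [0-8 FREE][9-11 ALLOC][12-17 ALLOC][18-35 FREE]
Op 5: d = malloc(11) -> d = 18; heap: [0-8 FREE][9-11 ALLOC][12-17 ALLOC][18-28 ALLOC][29-35 FREE]
Op 6: free(c) -> (freed c); heap: [0-8 FREE][9-11 ALLOC][12-17 FREE][18-28 ALLOC][29-35 FREE]
Op 7: free(d) -> (freed d); heap: [0-8 FREE][9-11 ALLOC][12-35 FREE]
Op 8: e = malloc(1) -> e = 0; heap: [0-0 ALLOC][1-8 FREE][9-11 ALLOC][12-35 FREE]
free(b): b = 9 -> block [9-11 ALLOC]; mark free, coalesce with adjacent free neighbors -> [0-0 ALLOC][1-35 FREE]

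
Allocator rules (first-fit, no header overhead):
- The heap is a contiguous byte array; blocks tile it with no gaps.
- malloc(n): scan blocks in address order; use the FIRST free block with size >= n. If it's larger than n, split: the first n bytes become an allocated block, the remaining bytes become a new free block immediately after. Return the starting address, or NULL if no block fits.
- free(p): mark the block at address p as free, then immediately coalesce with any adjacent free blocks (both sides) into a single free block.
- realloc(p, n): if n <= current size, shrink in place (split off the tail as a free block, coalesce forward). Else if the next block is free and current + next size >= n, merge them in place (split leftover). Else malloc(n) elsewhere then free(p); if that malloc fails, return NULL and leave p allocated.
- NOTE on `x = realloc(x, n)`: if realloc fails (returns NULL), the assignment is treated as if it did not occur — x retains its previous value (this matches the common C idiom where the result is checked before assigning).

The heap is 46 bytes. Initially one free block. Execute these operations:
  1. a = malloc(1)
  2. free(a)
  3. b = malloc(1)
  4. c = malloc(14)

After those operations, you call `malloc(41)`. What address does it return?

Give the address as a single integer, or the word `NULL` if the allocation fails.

Op 1: a = malloc(1) -> a = 0; heap: [0-0 ALLOC][1-45 FREE]
Op 2: free(a) -> (freed a); heap: [0-45 FREE]
Op 3: b = malloc(1) -> b = 0; heap: [0-0 ALLOC][1-45 FREE]
Op 4: c = malloc(14) -> c = 1; heap: [0-0 ALLOC][1-14 ALLOC][15-45 FREE]
malloc(41): first-fit scan over [0-0 ALLOC][1-14 ALLOC][15-45 FREE] -> NULL

Answer: NULL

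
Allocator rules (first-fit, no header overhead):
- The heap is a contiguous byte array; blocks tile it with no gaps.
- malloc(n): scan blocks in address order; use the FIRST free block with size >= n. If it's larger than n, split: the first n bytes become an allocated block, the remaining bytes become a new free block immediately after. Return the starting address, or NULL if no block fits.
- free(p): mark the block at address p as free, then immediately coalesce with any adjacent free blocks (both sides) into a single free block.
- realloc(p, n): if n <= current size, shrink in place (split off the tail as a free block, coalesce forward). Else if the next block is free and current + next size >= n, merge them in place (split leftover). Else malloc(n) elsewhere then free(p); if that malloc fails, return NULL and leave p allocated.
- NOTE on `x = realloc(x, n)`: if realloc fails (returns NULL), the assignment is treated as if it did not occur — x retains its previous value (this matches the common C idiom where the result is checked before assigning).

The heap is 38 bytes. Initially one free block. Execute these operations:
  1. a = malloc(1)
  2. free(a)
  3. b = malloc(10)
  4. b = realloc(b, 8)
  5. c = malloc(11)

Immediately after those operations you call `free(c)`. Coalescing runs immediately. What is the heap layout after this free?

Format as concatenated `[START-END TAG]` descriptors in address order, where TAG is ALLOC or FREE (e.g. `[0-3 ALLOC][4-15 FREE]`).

Answer: [0-7 ALLOC][8-37 FREE]

Derivation:
Op 1: a = malloc(1) -> a = 0; heap: [0-0 ALLOC][1-37 FREE]
Op 2: free(a) -> (freed a); heap: [0-37 FREE]
Op 3: b = malloc(10) -> b = 0; heap: [0-9 ALLOC][10-37 FREE]
Op 4: b = realloc(b, 8) -> b = 0; heap: [0-7 ALLOC][8-37 FREE]
Op 5: c = malloc(11) -> c = 8; heap: [0-7 ALLOC][8-18 ALLOC][19-37 FREE]
free(c): c = 8 -> block [8-18 ALLOC]; mark free, coalesce with adjacent free neighbors -> [0-7 ALLOC][8-37 FREE]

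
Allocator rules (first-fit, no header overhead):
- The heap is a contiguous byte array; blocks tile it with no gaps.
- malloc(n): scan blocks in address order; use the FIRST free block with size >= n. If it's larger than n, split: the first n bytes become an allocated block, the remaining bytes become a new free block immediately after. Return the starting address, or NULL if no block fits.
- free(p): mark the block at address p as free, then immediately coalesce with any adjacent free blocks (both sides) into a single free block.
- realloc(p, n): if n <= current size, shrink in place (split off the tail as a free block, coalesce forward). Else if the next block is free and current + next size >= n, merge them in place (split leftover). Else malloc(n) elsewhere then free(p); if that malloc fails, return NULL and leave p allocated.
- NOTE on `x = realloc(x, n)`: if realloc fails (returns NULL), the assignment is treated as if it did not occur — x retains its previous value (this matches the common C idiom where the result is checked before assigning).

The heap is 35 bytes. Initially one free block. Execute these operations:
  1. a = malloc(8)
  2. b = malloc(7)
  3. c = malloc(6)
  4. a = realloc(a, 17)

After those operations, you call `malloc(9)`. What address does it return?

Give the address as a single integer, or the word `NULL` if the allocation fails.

Op 1: a = malloc(8) -> a = 0; heap: [0-7 ALLOC][8-34 FREE]
Op 2: b = malloc(7) -> b = 8; heap: [0-7 ALLOC][8-14 ALLOC][15-34 FREE]
Op 3: c = malloc(6) -> c = 15; heap: [0-7 ALLOC][8-14 ALLOC][15-20 ALLOC][21-34 FREE]
Op 4: a = realloc(a, 17) -> NULL (a unchanged); heap: [0-7 ALLOC][8-14 ALLOC][15-20 ALLOC][21-34 FREE]
malloc(9): first-fit scan over [0-7 ALLOC][8-14 ALLOC][15-20 ALLOC][21-34 FREE] -> 21

Answer: 21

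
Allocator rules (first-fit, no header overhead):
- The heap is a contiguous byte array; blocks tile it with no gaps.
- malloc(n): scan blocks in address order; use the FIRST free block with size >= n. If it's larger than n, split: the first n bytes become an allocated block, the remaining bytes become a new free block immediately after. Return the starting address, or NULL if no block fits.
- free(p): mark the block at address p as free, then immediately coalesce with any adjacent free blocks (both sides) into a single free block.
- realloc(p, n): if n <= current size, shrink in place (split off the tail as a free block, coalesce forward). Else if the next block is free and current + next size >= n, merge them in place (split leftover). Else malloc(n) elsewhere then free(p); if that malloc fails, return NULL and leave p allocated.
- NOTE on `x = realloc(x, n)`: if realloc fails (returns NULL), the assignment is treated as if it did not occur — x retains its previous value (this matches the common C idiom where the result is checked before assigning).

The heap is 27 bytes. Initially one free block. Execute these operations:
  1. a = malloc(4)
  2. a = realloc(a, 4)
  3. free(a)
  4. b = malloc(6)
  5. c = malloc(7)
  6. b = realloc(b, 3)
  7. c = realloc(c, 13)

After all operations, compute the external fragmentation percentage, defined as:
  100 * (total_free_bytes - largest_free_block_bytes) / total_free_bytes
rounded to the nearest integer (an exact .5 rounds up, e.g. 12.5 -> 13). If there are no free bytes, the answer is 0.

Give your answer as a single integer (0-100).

Op 1: a = malloc(4) -> a = 0; heap: [0-3 ALLOC][4-26 FREE]
Op 2: a = realloc(a, 4) -> a = 0; heap: [0-3 ALLOC][4-26 FREE]
Op 3: free(a) -> (freed a); heap: [0-26 FREE]
Op 4: b = malloc(6) -> b = 0; heap: [0-5 ALLOC][6-26 FREE]
Op 5: c = malloc(7) -> c = 6; heap: [0-5 ALLOC][6-12 ALLOC][13-26 FREE]
Op 6: b = realloc(b, 3) -> b = 0; heap: [0-2 ALLOC][3-5 FREE][6-12 ALLOC][13-26 FREE]
Op 7: c = realloc(c, 13) -> c = 6; heap: [0-2 ALLOC][3-5 FREE][6-18 ALLOC][19-26 FREE]
Free blocks: [3 8] total_free=11 largest=8 -> 100*(11-8)/11 = 300/11 ≈ 27.273 -> rounds to 27

Answer: 27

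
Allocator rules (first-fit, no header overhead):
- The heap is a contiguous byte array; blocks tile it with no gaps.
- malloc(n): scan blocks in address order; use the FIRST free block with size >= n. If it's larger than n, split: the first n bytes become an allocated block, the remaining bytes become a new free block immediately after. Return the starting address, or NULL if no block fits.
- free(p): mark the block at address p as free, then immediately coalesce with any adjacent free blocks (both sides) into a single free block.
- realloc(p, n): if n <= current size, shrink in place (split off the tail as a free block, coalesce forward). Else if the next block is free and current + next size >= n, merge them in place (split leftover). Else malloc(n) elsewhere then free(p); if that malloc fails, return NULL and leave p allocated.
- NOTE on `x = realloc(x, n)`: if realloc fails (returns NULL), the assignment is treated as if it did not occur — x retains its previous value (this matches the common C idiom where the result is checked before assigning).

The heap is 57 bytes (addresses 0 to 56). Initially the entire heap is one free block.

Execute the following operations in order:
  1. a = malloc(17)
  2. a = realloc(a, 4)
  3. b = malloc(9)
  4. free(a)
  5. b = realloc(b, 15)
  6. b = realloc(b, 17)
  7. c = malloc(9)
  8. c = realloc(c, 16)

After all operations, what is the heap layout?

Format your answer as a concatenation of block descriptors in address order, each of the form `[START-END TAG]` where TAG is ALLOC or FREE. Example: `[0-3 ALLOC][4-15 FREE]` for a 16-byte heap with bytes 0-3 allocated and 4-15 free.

Answer: [0-3 FREE][4-20 ALLOC][21-36 ALLOC][37-56 FREE]

Derivation:
Op 1: a = malloc(17) -> a = 0; heap: [0-16 ALLOC][17-56 FREE]
Op 2: a = realloc(a, 4) -> a = 0; heap: [0-3 ALLOC][4-56 FREE]
Op 3: b = malloc(9) -> b = 4; heap: [0-3 ALLOC][4-12 ALLOC][13-56 FREE]
Op 4: free(a) -> (freed a); heap: [0-3 FREE][4-12 ALLOC][13-56 FREE]
Op 5: b = realloc(b, 15) -> b = 4; heap: [0-3 FREE][4-18 ALLOC][19-56 FREE]
Op 6: b = realloc(b, 17) -> b = 4; heap: [0-3 FREE][4-20 ALLOC][21-56 FREE]
Op 7: c = malloc(9) -> c = 21; heap: [0-3 FREE][4-20 ALLOC][21-29 ALLOC][30-56 FREE]
Op 8: c = realloc(c, 16) -> c = 21; heap: [0-3 FREE][4-20 ALLOC][21-36 ALLOC][37-56 FREE]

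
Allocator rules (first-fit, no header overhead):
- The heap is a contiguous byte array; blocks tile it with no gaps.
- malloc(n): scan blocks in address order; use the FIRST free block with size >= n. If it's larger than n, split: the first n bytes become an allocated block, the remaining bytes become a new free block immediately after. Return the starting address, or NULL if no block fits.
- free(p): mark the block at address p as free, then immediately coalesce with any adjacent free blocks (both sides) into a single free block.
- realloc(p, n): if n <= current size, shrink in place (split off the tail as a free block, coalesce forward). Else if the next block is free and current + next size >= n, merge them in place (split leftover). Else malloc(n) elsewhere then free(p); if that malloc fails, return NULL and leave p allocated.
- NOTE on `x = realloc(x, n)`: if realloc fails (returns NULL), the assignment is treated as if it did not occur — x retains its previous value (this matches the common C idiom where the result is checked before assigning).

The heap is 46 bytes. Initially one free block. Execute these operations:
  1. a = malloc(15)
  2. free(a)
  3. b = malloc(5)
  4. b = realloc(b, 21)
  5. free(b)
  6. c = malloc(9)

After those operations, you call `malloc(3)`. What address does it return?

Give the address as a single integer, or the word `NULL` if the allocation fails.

Op 1: a = malloc(15) -> a = 0; heap: [0-14 ALLOC][15-45 FREE]
Op 2: free(a) -> (freed a); heap: [0-45 FREE]
Op 3: b = malloc(5) -> b = 0; heap: [0-4 ALLOC][5-45 FREE]
Op 4: b = realloc(b, 21) -> b = 0; heap: [0-20 ALLOC][21-45 FREE]
Op 5: free(b) -> (freed b); heap: [0-45 FREE]
Op 6: c = malloc(9) -> c = 0; heap: [0-8 ALLOC][9-45 FREE]
malloc(3): first-fit scan over [0-8 ALLOC][9-45 FREE] -> 9

Answer: 9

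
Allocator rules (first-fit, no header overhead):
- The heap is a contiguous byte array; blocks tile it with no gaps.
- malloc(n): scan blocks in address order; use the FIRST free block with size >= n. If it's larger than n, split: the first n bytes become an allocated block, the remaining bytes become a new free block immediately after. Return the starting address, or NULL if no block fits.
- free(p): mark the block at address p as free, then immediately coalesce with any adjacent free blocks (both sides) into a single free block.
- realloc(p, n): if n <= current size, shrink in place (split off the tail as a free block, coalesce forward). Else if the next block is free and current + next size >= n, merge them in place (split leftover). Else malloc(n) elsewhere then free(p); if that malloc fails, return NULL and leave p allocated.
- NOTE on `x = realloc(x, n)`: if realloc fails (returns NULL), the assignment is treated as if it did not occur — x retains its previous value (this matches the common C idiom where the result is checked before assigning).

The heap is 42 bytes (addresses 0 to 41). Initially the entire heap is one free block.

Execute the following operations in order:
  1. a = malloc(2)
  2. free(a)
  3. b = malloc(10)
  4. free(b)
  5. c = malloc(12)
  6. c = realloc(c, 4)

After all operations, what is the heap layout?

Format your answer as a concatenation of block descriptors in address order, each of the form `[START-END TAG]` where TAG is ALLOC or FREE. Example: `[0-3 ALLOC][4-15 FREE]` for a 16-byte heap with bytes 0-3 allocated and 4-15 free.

Answer: [0-3 ALLOC][4-41 FREE]

Derivation:
Op 1: a = malloc(2) -> a = 0; heap: [0-1 ALLOC][2-41 FREE]
Op 2: free(a) -> (freed a); heap: [0-41 FREE]
Op 3: b = malloc(10) -> b = 0; heap: [0-9 ALLOC][10-41 FREE]
Op 4: free(b) -> (freed b); heap: [0-41 FREE]
Op 5: c = malloc(12) -> c = 0; heap: [0-11 ALLOC][12-41 FREE]
Op 6: c = realloc(c, 4) -> c = 0; heap: [0-3 ALLOC][4-41 FREE]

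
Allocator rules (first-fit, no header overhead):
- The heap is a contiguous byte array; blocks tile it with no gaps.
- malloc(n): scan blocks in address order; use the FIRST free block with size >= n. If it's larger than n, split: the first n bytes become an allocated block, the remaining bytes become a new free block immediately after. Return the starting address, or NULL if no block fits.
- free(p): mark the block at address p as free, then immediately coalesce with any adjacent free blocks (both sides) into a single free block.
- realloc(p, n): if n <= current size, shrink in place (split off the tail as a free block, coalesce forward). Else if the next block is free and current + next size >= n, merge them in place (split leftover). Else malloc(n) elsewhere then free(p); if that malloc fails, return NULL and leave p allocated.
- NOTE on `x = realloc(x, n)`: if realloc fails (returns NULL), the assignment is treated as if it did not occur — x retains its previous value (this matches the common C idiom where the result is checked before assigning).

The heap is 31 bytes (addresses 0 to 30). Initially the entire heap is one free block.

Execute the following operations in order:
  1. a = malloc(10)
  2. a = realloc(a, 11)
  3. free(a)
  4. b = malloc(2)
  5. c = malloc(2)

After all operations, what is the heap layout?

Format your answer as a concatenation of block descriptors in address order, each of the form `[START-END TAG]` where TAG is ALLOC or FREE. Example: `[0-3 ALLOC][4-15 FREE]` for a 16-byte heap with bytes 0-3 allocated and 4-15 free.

Op 1: a = malloc(10) -> a = 0; heap: [0-9 ALLOC][10-30 FREE]
Op 2: a = realloc(a, 11) -> a = 0; heap: [0-10 ALLOC][11-30 FREE]
Op 3: free(a) -> (freed a); heap: [0-30 FREE]
Op 4: b = malloc(2) -> b = 0; heap: [0-1 ALLOC][2-30 FREE]
Op 5: c = malloc(2) -> c = 2; heap: [0-1 ALLOC][2-3 ALLOC][4-30 FREE]

Answer: [0-1 ALLOC][2-3 ALLOC][4-30 FREE]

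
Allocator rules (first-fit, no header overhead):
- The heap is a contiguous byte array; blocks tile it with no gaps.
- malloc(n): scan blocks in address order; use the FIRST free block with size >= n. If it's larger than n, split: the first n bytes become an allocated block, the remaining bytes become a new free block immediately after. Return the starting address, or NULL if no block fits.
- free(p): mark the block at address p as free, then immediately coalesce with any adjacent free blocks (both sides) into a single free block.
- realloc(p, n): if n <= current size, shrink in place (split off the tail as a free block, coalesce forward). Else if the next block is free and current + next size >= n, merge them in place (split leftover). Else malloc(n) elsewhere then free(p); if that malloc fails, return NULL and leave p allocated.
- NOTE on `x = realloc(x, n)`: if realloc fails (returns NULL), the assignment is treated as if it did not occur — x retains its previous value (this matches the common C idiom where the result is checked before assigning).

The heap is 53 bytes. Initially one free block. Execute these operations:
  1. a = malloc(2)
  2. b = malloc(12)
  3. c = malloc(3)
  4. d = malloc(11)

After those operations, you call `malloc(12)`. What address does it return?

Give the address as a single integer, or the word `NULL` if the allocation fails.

Answer: 28

Derivation:
Op 1: a = malloc(2) -> a = 0; heap: [0-1 ALLOC][2-52 FREE]
Op 2: b = malloc(12) -> b = 2; heap: [0-1 ALLOC][2-13 ALLOC][14-52 FREE]
Op 3: c = malloc(3) -> c = 14; heap: [0-1 ALLOC][2-13 ALLOC][14-16 ALLOC][17-52 FREE]
Op 4: d = malloc(11) -> d = 17; heap: [0-1 ALLOC][2-13 ALLOC][14-16 ALLOC][17-27 ALLOC][28-52 FREE]
malloc(12): first-fit scan over [0-1 ALLOC][2-13 ALLOC][14-16 ALLOC][17-27 ALLOC][28-52 FREE] -> 28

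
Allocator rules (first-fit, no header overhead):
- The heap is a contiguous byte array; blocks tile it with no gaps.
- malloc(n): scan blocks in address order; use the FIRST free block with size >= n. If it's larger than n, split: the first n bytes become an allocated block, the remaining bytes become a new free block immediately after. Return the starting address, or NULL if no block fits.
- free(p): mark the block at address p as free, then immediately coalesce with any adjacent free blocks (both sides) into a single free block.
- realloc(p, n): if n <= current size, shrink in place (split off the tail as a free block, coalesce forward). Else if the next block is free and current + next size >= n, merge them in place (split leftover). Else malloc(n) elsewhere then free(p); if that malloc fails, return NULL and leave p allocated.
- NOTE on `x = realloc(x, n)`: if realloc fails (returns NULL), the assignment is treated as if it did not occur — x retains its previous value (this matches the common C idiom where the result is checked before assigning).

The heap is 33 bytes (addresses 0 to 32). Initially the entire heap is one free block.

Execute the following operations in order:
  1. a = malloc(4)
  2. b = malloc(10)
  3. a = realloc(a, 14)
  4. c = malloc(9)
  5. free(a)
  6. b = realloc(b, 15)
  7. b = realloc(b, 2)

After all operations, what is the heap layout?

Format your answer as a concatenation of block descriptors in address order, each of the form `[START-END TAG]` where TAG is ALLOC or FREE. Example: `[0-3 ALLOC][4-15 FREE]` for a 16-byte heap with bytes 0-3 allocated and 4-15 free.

Op 1: a = malloc(4) -> a = 0; heap: [0-3 ALLOC][4-32 FREE]
Op 2: b = malloc(10) -> b = 4; heap: [0-3 ALLOC][4-13 ALLOC][14-32 FREE]
Op 3: a = realloc(a, 14) -> a = 14; heap: [0-3 FREE][4-13 ALLOC][14-27 ALLOC][28-32 FREE]
Op 4: c = malloc(9) -> c = NULL; heap: [0-3 FREE][4-13 ALLOC][14-27 ALLOC][28-32 FREE]
Op 5: free(a) -> (freed a); heap: [0-3 FREE][4-13 ALLOC][14-32 FREE]
Op 6: b = realloc(b, 15) -> b = 4; heap: [0-3 FREE][4-18 ALLOC][19-32 FREE]
Op 7: b = realloc(b, 2) -> b = 4; heap: [0-3 FREE][4-5 ALLOC][6-32 FREE]

Answer: [0-3 FREE][4-5 ALLOC][6-32 FREE]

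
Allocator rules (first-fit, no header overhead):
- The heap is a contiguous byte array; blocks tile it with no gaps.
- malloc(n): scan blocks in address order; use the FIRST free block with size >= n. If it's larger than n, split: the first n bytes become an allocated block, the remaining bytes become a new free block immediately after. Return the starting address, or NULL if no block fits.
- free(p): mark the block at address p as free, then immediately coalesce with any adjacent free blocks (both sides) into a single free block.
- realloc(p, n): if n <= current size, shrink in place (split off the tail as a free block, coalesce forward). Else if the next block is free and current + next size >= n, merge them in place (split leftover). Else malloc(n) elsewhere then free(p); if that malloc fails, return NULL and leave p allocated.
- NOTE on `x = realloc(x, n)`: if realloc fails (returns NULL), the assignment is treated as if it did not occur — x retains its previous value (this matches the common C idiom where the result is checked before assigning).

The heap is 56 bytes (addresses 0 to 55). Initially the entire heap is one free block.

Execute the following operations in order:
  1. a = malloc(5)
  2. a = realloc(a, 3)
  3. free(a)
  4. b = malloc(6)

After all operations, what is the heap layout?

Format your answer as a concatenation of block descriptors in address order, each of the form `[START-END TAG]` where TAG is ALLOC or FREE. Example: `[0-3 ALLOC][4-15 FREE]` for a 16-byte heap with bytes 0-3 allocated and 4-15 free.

Op 1: a = malloc(5) -> a = 0; heap: [0-4 ALLOC][5-55 FREE]
Op 2: a = realloc(a, 3) -> a = 0; heap: [0-2 ALLOC][3-55 FREE]
Op 3: free(a) -> (freed a); heap: [0-55 FREE]
Op 4: b = malloc(6) -> b = 0; heap: [0-5 ALLOC][6-55 FREE]

Answer: [0-5 ALLOC][6-55 FREE]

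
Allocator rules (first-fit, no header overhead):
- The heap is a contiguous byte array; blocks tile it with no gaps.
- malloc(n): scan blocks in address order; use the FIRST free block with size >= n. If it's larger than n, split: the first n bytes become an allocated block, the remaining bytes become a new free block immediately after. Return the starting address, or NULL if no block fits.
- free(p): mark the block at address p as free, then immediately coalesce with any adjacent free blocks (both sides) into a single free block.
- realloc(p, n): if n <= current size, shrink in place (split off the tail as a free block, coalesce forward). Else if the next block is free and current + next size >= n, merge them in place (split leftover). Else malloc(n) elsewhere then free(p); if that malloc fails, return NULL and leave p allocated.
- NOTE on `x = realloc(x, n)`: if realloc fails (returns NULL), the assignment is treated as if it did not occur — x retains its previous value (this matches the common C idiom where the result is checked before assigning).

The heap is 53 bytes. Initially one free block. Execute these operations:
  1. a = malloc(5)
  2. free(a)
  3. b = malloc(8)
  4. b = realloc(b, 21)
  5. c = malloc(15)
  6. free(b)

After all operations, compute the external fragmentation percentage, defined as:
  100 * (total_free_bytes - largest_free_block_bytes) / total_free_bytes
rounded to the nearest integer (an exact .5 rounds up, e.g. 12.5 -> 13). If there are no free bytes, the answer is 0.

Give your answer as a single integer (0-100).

Op 1: a = malloc(5) -> a = 0; heap: [0-4 ALLOC][5-52 FREE]
Op 2: free(a) -> (freed a); heap: [0-52 FREE]
Op 3: b = malloc(8) -> b = 0; heap: [0-7 ALLOC][8-52 FREE]
Op 4: b = realloc(b, 21) -> b = 0; heap: [0-20 ALLOC][21-52 FREE]
Op 5: c = malloc(15) -> c = 21; heap: [0-20 ALLOC][21-35 ALLOC][36-52 FREE]
Op 6: free(b) -> (freed b); heap: [0-20 FREE][21-35 ALLOC][36-52 FREE]
Free blocks: [21 17] total_free=38 largest=21 -> 100*(38-21)/38 = 1700/38 ≈ 44.737 -> rounds to 45

Answer: 45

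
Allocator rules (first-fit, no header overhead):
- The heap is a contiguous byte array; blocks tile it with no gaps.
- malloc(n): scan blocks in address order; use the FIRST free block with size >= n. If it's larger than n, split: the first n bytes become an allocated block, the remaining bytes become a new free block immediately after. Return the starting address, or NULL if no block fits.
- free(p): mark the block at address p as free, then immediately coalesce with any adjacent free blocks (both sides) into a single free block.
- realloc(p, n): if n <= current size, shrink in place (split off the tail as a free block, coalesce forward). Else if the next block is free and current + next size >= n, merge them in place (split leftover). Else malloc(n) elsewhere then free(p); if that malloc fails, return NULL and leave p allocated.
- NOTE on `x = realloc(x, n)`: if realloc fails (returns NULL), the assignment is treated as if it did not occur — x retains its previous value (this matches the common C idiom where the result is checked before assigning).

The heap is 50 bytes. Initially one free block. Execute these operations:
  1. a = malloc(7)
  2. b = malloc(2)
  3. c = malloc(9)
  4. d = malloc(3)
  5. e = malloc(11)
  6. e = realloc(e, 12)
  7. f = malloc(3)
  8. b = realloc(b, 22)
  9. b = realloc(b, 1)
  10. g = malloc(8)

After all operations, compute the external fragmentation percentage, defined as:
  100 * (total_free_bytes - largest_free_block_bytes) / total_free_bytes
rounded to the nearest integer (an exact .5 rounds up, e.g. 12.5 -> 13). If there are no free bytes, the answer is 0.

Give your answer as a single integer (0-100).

Op 1: a = malloc(7) -> a = 0; heap: [0-6 ALLOC][7-49 FREE]
Op 2: b = malloc(2) -> b = 7; heap: [0-6 ALLOC][7-8 ALLOC][9-49 FREE]
Op 3: c = malloc(9) -> c = 9; heap: [0-6 ALLOC][7-8 ALLOC][9-17 ALLOC][18-49 FREE]
Op 4: d = malloc(3) -> d = 18; heap: [0-6 ALLOC][7-8 ALLOC][9-17 ALLOC][18-20 ALLOC][21-49 FREE]
Op 5: e = malloc(11) -> e = 21; heap: [0-6 ALLOC][7-8 ALLOC][9-17 ALLOC][18-20 ALLOC][21-31 ALLOC][32-49 FREE]
Op 6: e = realloc(e, 12) -> e = 21; heap: [0-6 ALLOC][7-8 ALLOC][9-17 ALLOC][18-20 ALLOC][21-32 ALLOC][33-49 FREE]
Op 7: f = malloc(3) -> f = 33; heap: [0-6 ALLOC][7-8 ALLOC][9-17 ALLOC][18-20 ALLOC][21-32 ALLOC][33-35 ALLOC][36-49 FREE]
Op 8: b = realloc(b, 22) -> NULL (b unchanged); heap: [0-6 ALLOC][7-8 ALLOC][9-17 ALLOC][18-20 ALLOC][21-32 ALLOC][33-35 ALLOC][36-49 FREE]
Op 9: b = realloc(b, 1) -> b = 7; heap: [0-6 ALLOC][7-7 ALLOC][8-8 FREE][9-17 ALLOC][18-20 ALLOC][21-32 ALLOC][33-35 ALLOC][36-49 FREE]
Op 10: g = malloc(8) -> g = 36; heap: [0-6 ALLOC][7-7 ALLOC][8-8 FREE][9-17 ALLOC][18-20 ALLOC][21-32 ALLOC][33-35 ALLOC][36-43 ALLOC][44-49 FREE]
Free blocks: [1 6] total_free=7 largest=6 -> 100*(7-6)/7 = 100/7 ≈ 14.286 -> rounds to 14

Answer: 14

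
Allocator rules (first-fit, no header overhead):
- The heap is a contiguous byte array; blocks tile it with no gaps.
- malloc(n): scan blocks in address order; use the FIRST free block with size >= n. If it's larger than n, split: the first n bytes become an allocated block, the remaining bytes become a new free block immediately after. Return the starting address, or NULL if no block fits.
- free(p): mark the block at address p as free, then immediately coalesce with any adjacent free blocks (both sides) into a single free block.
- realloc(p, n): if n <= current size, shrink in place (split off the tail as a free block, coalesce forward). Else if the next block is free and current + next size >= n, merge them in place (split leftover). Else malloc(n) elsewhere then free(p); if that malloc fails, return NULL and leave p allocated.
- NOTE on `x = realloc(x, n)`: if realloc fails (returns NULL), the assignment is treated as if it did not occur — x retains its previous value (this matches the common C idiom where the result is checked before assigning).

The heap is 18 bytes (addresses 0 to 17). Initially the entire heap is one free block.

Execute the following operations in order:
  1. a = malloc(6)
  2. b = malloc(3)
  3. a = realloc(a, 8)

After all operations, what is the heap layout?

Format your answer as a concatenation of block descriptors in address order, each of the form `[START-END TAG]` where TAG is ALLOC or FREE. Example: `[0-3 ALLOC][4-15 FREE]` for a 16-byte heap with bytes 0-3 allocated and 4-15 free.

Answer: [0-5 FREE][6-8 ALLOC][9-16 ALLOC][17-17 FREE]

Derivation:
Op 1: a = malloc(6) -> a = 0; heap: [0-5 ALLOC][6-17 FREE]
Op 2: b = malloc(3) -> b = 6; heap: [0-5 ALLOC][6-8 ALLOC][9-17 FREE]
Op 3: a = realloc(a, 8) -> a = 9; heap: [0-5 FREE][6-8 ALLOC][9-16 ALLOC][17-17 FREE]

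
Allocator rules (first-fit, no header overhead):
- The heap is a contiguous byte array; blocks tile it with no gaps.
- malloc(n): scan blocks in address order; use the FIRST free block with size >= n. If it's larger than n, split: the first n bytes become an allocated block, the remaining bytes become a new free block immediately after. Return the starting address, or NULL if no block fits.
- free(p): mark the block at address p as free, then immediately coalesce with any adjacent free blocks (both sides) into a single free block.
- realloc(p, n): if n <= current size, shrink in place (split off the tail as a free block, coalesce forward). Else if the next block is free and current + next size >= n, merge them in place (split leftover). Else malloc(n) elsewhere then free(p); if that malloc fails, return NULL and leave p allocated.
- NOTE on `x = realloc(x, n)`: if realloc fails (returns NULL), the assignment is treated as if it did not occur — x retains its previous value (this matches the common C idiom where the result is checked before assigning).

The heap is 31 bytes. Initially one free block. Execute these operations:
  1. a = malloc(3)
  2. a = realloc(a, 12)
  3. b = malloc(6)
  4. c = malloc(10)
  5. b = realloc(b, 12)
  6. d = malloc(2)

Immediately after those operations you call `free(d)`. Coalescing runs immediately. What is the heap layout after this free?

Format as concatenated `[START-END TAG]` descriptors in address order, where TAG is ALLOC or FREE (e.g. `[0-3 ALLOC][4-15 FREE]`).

Answer: [0-11 ALLOC][12-17 ALLOC][18-27 ALLOC][28-30 FREE]

Derivation:
Op 1: a = malloc(3) -> a = 0; heap: [0-2 ALLOC][3-30 FREE]
Op 2: a = realloc(a, 12) -> a = 0; heap: [0-11 ALLOC][12-30 FREE]
Op 3: b = malloc(6) -> b = 12; heap: [0-11 ALLOC][12-17 ALLOC][18-30 FREE]
Op 4: c = malloc(10) -> c = 18; heap: [0-11 ALLOC][12-17 ALLOC][18-27 ALLOC][28-30 FREE]
Op 5: b = realloc(b, 12) -> NULL (b unchanged); heap: [0-11 ALLOC][12-17 ALLOC][18-27 ALLOC][28-30 FREE]
Op 6: d = malloc(2) -> d = 28; heap: [0-11 ALLOC][12-17 ALLOC][18-27 ALLOC][28-29 ALLOC][30-30 FREE]
free(d): d = 28 -> block [28-29 ALLOC]; mark free, coalesce with adjacent free neighbors -> [0-11 ALLOC][12-17 ALLOC][18-27 ALLOC][28-30 FREE]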